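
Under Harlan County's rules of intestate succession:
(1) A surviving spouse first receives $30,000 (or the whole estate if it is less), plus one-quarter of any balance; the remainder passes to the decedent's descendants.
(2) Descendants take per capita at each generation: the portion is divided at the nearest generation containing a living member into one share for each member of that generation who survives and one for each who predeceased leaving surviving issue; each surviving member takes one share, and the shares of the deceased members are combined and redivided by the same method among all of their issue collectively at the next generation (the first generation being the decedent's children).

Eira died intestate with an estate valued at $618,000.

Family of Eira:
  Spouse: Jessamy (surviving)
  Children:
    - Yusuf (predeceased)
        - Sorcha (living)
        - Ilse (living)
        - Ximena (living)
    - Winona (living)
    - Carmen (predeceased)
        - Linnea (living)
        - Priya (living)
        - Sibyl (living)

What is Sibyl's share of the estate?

Sibyl receives $49,000.

Jessamy first takes $30,000, leaving a balance of $588,000. Jessamy then takes one-quarter of the balance ($147,000), for a total of $177,000. The remaining $441,000 passes to the descendants.
The descendants' portion ($441,000) is divided at the children's generation into 3 shares of $147,000. Winona takes $147,000. The 2 shares of the deceased (Yusuf and Carmen) are combined into a pool of $294,000.
That pool ($294,000) is divided at the grandchildren's generation equally among Sorcha, Ilse, Ximena, Linnea, Priya, and Sibyl: $49,000 each.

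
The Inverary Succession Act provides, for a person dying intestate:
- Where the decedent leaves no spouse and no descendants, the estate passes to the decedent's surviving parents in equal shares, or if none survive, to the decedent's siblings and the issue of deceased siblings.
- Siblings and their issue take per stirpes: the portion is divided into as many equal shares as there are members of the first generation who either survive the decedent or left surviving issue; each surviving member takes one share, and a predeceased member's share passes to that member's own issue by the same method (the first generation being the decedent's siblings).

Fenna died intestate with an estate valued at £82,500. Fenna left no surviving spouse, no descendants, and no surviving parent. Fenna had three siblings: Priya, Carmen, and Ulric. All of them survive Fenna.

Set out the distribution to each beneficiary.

The entire £82,500 passes to the siblings and their issue.
That amount (£82,500) is divided into 3 shares of £27,500: Priya, Carmen, and Ulric each take £27,500.

Priya: £27,500; Carmen: £27,500; Ulric: £27,500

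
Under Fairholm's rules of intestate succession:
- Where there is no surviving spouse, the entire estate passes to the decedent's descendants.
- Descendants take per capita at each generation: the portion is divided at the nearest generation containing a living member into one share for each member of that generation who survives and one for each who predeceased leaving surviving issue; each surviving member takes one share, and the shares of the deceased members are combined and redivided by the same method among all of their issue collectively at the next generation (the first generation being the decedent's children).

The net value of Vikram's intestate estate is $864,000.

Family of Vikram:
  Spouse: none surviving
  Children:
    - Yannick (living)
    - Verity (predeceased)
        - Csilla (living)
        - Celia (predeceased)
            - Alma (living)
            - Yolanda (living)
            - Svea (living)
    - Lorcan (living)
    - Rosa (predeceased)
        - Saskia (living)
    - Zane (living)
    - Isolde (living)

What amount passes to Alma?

Alma receives $32,000.

The entire $864,000 passes to the descendants.
That amount ($864,000) is divided at the children's generation into 6 shares of $144,000. Yannick, Lorcan, Zane, and Isolde each take $144,000. The 2 shares of the deceased (Verity and Rosa) are combined into a pool of $288,000.
That pool ($288,000) is divided at the grandchildren's generation into 3 shares of $96,000. Csilla and Saskia each take $96,000. The remaining share for the deceased Celia ($96,000) is carried to the next generation.
That pool ($96,000) is divided at the great-grandchildren's generation equally among Alma, Yolanda, and Svea: $32,000 each.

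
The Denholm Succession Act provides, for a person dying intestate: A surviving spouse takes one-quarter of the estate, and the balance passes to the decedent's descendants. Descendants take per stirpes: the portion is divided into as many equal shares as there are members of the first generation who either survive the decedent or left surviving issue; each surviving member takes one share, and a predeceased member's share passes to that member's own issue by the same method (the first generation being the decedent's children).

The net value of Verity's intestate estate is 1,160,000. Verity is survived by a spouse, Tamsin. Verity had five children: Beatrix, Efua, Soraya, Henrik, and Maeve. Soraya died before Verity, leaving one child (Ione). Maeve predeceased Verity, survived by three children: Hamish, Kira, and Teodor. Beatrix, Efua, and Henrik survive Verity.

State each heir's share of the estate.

Tamsin takes one-quarter of 1,160,000 = 290,000. The remaining 870,000 passes to the descendants.
The descendants' portion (870,000) is divided into 5 shares of 174,000: Beatrix, Efua, and Henrik each take 174,000; Soraya's 174,000 share passes to Soraya's issue; Maeve's 174,000 share passes to Maeve's issue.
Soraya's share (174,000) passes entirely to Ione.
Maeve's share (174,000) is divided into 3 shares of 58,000: Hamish, Kira, and Teodor each take 58,000.

Tamsin: 290,000; Beatrix: 174,000; Efua: 174,000; Ione: 174,000; Henrik: 174,000; Hamish: 58,000; Kira: 58,000; Teodor: 58,000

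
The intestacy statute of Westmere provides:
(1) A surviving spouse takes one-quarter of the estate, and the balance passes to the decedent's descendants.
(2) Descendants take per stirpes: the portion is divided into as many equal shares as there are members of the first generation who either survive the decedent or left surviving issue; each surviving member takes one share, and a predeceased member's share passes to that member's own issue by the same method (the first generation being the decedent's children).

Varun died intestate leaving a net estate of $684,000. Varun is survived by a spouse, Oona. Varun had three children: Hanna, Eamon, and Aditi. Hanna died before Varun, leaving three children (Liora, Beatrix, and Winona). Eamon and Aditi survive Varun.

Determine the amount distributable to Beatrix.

Beatrix receives $57,000.

Oona takes one-quarter of $684,000 = $171,000. The remaining $513,000 passes to the descendants.
The descendants' portion ($513,000) is divided into 3 shares of $171,000: Eamon and Aditi each take $171,000; Hanna's $171,000 share passes to Hanna's issue.
Hanna's share ($171,000) is divided into 3 shares of $57,000: Liora, Beatrix, and Winona each take $57,000.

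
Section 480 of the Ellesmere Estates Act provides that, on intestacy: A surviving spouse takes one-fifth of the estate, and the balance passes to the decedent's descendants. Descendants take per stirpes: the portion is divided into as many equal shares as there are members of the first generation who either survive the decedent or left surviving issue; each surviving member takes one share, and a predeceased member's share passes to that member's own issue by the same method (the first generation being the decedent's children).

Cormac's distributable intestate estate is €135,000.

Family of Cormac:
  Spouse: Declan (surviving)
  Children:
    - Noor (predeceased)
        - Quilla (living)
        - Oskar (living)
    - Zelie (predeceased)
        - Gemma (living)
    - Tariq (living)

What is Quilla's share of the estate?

Declan takes one-fifth of €135,000 = €27,000. The remaining €108,000 passes to the descendants.
The descendants' portion (€108,000) is divided into 3 shares of €36,000: Tariq takes €36,000; Noor's €36,000 share passes to Noor's issue; Zelie's €36,000 share passes to Zelie's issue.
Noor's share (€36,000) is divided into 2 shares of €18,000: Quilla and Oskar each take €18,000.
Zelie's share (€36,000) passes entirely to Gemma.

Quilla receives €18,000.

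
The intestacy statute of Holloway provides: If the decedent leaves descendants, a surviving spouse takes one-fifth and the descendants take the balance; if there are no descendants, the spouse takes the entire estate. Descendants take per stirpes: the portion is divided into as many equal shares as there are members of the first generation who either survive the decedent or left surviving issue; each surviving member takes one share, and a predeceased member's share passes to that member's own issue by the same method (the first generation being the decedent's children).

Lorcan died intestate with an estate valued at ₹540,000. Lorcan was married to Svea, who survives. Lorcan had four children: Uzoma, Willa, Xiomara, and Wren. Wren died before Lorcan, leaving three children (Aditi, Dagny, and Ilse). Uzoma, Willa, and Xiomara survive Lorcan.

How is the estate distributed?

Svea takes one-fifth of ₹540,000 = ₹108,000. The remaining ₹432,000 passes to the descendants.
The descendants' portion (₹432,000) is divided into 4 shares of ₹108,000: Uzoma, Willa, and Xiomara each take ₹108,000; Wren's ₹108,000 share passes to Wren's issue.
Wren's share (₹108,000) is divided into 3 shares of ₹36,000: Aditi, Dagny, and Ilse each take ₹36,000.

Svea: ₹108,000; Uzoma: ₹108,000; Willa: ₹108,000; Xiomara: ₹108,000; Aditi: ₹36,000; Dagny: ₹36,000; Ilse: ₹36,000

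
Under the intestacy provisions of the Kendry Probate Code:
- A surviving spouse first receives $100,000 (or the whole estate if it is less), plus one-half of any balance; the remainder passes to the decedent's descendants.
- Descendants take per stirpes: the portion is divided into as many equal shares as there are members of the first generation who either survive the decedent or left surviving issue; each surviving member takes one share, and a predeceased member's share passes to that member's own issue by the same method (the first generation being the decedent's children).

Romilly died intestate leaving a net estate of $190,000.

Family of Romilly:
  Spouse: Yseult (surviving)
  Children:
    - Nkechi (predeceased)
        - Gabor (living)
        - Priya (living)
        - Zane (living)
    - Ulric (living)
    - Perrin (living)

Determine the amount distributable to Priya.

Yseult first takes $100,000, leaving a balance of $90,000. Yseult then takes one-half of the balance ($45,000), for a total of $145,000. The remaining $45,000 passes to the descendants.
The descendants' portion ($45,000) is divided into 3 shares of $15,000: Ulric and Perrin each take $15,000; Nkechi's $15,000 share passes to Nkechi's issue.
Nkechi's share ($15,000) is divided into 3 shares of $5,000: Gabor, Priya, and Zane each take $5,000.

Priya receives $5,000.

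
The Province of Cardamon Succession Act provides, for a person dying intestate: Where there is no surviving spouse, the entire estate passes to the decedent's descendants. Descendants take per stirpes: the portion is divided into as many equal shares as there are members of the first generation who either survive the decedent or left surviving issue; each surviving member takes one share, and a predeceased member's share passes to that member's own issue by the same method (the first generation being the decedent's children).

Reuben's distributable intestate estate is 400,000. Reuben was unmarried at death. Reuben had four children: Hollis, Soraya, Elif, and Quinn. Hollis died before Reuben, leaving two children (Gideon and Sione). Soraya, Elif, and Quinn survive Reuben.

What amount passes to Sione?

Sione receives 50,000.

The entire 400,000 passes to the descendants.
That amount (400,000) is divided into 4 shares of 100,000: Soraya, Elif, and Quinn each take 100,000; Hollis's 100,000 share passes to Hollis's issue.
Hollis's share (100,000) is divided into 2 shares of 50,000: Gideon and Sione each take 50,000.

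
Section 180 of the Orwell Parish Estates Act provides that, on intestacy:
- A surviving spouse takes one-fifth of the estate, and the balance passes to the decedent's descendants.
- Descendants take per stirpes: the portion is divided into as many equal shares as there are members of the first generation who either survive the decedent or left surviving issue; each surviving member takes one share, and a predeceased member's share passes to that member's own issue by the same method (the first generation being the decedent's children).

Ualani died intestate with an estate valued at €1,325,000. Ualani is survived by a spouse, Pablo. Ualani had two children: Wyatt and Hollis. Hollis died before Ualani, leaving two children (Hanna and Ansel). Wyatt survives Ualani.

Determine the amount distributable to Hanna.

Hanna receives €265,000.

Pablo takes one-fifth of €1,325,000 = €265,000. The remaining €1,060,000 passes to the descendants.
The descendants' portion (€1,060,000) is divided into 2 shares of €530,000: Wyatt takes €530,000; Hollis's €530,000 share passes to Hollis's issue.
Hollis's share (€530,000) is divided into 2 shares of €265,000: Hanna and Ansel each take €265,000.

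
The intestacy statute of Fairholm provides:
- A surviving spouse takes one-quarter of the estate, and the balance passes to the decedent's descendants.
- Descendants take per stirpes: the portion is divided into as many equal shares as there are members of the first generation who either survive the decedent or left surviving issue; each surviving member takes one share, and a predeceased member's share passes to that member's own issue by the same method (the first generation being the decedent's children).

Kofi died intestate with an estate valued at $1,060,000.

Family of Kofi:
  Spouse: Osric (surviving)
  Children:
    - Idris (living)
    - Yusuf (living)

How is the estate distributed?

Osric: $265,000; Idris: $397,500; Yusuf: $397,500

Osric takes one-quarter of $1,060,000 = $265,000. The remaining $795,000 passes to the descendants.
The descendants' portion ($795,000) is divided into 2 shares of $397,500: Idris and Yusuf each take $397,500.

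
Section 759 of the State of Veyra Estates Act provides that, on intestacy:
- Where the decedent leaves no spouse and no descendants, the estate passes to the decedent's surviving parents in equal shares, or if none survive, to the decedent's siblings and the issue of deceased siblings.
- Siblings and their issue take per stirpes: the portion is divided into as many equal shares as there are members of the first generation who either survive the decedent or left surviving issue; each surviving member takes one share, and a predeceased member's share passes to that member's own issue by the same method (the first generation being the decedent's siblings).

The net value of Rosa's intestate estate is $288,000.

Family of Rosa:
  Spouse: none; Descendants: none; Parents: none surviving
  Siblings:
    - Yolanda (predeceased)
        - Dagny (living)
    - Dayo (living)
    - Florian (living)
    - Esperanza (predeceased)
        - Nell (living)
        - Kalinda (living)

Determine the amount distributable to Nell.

Nell receives $36,000.

The entire $288,000 passes to the siblings and their issue.
That amount ($288,000) is divided into 4 shares of $72,000: Dayo and Florian each take $72,000; Yolanda's $72,000 share passes to Yolanda's issue; Esperanza's $72,000 share passes to Esperanza's issue.
Yolanda's share ($72,000) passes entirely to Dagny.
Esperanza's share ($72,000) is divided into 2 shares of $36,000: Nell and Kalinda each take $36,000.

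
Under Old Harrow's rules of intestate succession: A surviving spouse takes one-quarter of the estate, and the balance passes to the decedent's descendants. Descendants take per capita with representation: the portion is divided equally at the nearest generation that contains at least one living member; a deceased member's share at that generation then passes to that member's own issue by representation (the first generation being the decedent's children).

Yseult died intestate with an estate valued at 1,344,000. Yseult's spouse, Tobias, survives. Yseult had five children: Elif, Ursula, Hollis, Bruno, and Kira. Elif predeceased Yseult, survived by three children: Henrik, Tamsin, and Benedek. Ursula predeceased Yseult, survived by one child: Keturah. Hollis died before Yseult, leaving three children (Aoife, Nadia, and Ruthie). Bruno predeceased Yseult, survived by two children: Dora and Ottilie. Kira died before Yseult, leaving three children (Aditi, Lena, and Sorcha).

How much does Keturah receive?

Keturah receives 84,000.

Tobias takes one-quarter of 1,344,000 = 336,000. The remaining 1,008,000 passes to the descendants.
No child survives, so the initial division is made at the grandchildren's generation.
The descendants' portion (1,008,000) is divided into 12 shares of 84,000: Henrik, Tamsin, Benedek, Keturah, Aoife, Nadia, Ruthie, Dora, Ottilie, Aditi, Lena, and Sorcha each take 84,000.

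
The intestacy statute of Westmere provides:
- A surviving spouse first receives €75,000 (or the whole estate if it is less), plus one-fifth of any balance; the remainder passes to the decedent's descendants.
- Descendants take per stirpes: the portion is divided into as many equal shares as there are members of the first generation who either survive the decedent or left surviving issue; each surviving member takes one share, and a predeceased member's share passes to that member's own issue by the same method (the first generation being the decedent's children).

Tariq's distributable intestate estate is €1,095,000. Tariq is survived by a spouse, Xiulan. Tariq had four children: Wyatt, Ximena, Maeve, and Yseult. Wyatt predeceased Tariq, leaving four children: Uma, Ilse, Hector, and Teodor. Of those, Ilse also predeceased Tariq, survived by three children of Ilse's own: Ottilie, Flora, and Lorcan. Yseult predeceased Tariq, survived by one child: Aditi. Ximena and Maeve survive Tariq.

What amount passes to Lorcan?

Xiulan first takes €75,000, leaving a balance of €1,020,000. Xiulan then takes one-fifth of the balance (€204,000), for a total of €279,000. The remaining €816,000 passes to the descendants.
The descendants' portion (€816,000) is divided into 4 shares of €204,000: Ximena and Maeve each take €204,000; Wyatt's €204,000 share passes to Wyatt's issue; Yseult's €204,000 share passes to Yseult's issue.
Wyatt's share (€204,000) is divided into 4 shares of €51,000: Uma, Hector, and Teodor each take €51,000; Ilse's €51,000 share passes to Ilse's issue.
Ilse's share (€51,000) is divided into 3 shares of €17,000: Ottilie, Flora, and Lorcan each take €17,000.
Yseult's share (€204,000) passes entirely to Aditi.

Lorcan receives €17,000.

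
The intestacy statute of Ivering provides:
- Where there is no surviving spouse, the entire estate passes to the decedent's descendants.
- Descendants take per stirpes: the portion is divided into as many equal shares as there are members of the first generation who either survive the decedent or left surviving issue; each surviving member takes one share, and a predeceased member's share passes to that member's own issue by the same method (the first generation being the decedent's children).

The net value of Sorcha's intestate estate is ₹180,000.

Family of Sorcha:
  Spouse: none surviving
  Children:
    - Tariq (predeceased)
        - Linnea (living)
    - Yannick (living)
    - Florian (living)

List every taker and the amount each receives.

Linnea: ₹60,000; Yannick: ₹60,000; Florian: ₹60,000

The entire ₹180,000 passes to the descendants.
That amount (₹180,000) is divided into 3 shares of ₹60,000: Yannick and Florian each take ₹60,000; Tariq's ₹60,000 share passes to Tariq's issue.
Tariq's share (₹60,000) passes entirely to Linnea.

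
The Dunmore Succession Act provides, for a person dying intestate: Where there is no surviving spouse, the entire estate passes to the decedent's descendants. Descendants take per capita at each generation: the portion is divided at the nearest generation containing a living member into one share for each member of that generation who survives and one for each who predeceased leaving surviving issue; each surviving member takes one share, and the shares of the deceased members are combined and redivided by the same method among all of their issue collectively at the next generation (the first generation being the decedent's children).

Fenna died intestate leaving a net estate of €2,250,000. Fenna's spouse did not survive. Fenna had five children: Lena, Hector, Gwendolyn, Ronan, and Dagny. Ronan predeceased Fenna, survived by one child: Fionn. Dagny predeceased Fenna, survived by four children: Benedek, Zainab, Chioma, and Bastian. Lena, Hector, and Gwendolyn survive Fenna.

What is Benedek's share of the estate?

Benedek receives €180,000.

The entire €2,250,000 passes to the descendants.
That amount (€2,250,000) is divided at the children's generation into 5 shares of €450,000. Lena, Hector, and Gwendolyn each take €450,000. The 2 shares of the deceased (Ronan and Dagny) are combined into a pool of €900,000.
That pool (€900,000) is divided at the grandchildren's generation equally among Fionn, Benedek, Zainab, Chioma, and Bastian: €180,000 each.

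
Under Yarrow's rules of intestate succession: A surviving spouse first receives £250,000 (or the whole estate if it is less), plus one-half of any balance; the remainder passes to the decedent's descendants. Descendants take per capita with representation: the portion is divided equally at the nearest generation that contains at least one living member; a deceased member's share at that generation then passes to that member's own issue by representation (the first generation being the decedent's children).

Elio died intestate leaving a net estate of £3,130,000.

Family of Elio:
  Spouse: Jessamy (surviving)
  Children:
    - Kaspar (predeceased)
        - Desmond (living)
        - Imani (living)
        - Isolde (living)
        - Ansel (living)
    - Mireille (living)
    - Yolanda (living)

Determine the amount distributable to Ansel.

Ansel receives £120,000.

Jessamy first takes £250,000, leaving a balance of £2,880,000. Jessamy then takes one-half of the balance (£1,440,000), for a total of £1,690,000. The remaining £1,440,000 passes to the descendants.
The descendants' portion (£1,440,000) is divided into 3 shares of £480,000: Mireille and Yolanda each take £480,000; Kaspar's £480,000 share passes to Kaspar's issue.
Kaspar's share (£480,000) is divided into 4 shares of £120,000: Desmond, Imani, Isolde, and Ansel each take £120,000.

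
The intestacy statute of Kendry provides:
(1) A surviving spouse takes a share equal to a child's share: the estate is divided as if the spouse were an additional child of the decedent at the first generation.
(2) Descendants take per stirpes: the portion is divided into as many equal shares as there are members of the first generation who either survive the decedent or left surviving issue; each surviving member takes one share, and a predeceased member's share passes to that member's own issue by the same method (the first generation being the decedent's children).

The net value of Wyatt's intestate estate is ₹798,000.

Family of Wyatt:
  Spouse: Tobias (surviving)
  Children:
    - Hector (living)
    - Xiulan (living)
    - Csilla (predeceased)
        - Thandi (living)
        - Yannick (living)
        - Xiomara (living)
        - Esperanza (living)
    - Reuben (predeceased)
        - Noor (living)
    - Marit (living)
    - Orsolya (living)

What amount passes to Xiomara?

The spouse counts as an additional share at the children's level, so there are 7 primary shares of ₹114,000. Tobias takes one such share (₹114,000).
The children's combined portion (₹684,000) is divided into 6 shares of ₹114,000: Hector, Xiulan, Marit, and Orsolya each take ₹114,000; Csilla's ₹114,000 share passes to Csilla's issue; Reuben's ₹114,000 share passes to Reuben's issue.
Csilla's share (₹114,000) is divided into 4 shares of ₹28,500: Thandi, Yannick, Xiomara, and Esperanza each take ₹28,500.
Reuben's share (₹114,000) passes entirely to Noor.

Xiomara receives ₹28,500.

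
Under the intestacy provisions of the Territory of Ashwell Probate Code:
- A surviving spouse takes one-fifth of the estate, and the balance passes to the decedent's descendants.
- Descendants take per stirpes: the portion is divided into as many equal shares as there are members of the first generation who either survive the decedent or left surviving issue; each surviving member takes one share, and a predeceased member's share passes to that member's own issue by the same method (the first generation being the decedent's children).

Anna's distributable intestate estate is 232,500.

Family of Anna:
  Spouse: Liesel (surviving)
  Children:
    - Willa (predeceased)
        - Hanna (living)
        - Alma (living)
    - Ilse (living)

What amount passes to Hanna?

Hanna receives 46,500.

Liesel takes one-fifth of 232,500 = 46,500. The remaining 186,000 passes to the descendants.
The descendants' portion (186,000) is divided into 2 shares of 93,000: Ilse takes 93,000; Willa's 93,000 share passes to Willa's issue.
Willa's share (93,000) is divided into 2 shares of 46,500: Hanna and Alma each take 46,500.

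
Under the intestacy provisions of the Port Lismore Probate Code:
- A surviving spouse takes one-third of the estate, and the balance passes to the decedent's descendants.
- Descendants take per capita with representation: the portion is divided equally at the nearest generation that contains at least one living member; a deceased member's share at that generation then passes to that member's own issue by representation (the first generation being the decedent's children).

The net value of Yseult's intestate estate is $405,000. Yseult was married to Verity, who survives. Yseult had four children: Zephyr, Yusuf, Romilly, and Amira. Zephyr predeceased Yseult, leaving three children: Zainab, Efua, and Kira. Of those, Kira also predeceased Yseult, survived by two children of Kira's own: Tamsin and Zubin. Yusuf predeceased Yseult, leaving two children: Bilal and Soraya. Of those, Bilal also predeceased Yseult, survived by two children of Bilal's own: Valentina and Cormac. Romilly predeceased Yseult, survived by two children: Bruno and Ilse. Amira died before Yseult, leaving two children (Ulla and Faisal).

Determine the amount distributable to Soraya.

Soraya receives $30,000.

Verity takes one-third of $405,000 = $135,000. The remaining $270,000 passes to the descendants.
No child survives, so the initial division is made at the grandchildren's generation.
The descendants' portion ($270,000) is divided into 9 shares of $30,000: Zainab, Efua, Soraya, Bruno, Ilse, Ulla, and Faisal each take $30,000; Kira's $30,000 share passes to Kira's issue; Bilal's $30,000 share passes to Bilal's issue.
Kira's share ($30,000) is divided into 2 shares of $15,000: Tamsin and Zubin each take $15,000.
Bilal's share ($30,000) is divided into 2 shares of $15,000: Valentina and Cormac each take $15,000.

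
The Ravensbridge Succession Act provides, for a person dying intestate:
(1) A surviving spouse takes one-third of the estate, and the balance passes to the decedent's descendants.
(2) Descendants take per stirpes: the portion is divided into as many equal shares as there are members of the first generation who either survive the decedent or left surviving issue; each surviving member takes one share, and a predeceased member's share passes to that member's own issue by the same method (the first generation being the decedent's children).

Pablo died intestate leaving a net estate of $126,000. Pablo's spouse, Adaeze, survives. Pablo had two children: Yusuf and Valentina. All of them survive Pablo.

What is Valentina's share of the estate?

Adaeze takes one-third of $126,000 = $42,000. The remaining $84,000 passes to the descendants.
The descendants' portion ($84,000) is divided into 2 shares of $42,000: Yusuf and Valentina each take $42,000.

Valentina receives $42,000.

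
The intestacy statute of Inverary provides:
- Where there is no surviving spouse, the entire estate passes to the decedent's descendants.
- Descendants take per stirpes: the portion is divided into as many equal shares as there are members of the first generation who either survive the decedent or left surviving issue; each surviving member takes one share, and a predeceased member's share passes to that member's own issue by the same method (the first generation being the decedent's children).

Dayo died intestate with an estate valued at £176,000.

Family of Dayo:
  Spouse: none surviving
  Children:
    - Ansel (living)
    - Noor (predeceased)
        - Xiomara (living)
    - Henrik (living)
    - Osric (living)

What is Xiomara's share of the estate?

Xiomara receives £44,000.

The entire £176,000 passes to the descendants.
That amount (£176,000) is divided into 4 shares of £44,000: Ansel, Henrik, and Osric each take £44,000; Noor's £44,000 share passes to Noor's issue.
Noor's share (£44,000) passes entirely to Xiomara.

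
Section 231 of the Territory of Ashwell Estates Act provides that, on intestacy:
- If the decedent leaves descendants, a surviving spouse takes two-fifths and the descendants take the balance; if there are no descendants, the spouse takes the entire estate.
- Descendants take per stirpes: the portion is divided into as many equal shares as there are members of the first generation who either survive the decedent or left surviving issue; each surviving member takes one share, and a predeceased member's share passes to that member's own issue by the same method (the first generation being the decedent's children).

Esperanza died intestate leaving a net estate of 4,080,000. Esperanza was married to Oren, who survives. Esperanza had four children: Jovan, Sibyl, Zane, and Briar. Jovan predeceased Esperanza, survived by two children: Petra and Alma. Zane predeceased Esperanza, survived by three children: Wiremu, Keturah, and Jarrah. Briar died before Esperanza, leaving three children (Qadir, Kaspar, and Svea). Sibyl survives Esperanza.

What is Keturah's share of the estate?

Oren takes two-fifths of 4,080,000 = 1,632,000. The remaining 2,448,000 passes to the descendants.
The descendants' portion (2,448,000) is divided into 4 shares of 612,000: Sibyl takes 612,000; Jovan's 612,000 share passes to Jovan's issue; Zane's 612,000 share passes to Zane's issue; Briar's 612,000 share passes to Briar's issue.
Jovan's share (612,000) is divided into 2 shares of 306,000: Petra and Alma each take 306,000.
Zane's share (612,000) is divided into 3 shares of 204,000: Wiremu, Keturah, and Jarrah each take 204,000.
Briar's share (612,000) is divided into 3 shares of 204,000: Qadir, Kaspar, and Svea each take 204,000.

Keturah receives 204,000.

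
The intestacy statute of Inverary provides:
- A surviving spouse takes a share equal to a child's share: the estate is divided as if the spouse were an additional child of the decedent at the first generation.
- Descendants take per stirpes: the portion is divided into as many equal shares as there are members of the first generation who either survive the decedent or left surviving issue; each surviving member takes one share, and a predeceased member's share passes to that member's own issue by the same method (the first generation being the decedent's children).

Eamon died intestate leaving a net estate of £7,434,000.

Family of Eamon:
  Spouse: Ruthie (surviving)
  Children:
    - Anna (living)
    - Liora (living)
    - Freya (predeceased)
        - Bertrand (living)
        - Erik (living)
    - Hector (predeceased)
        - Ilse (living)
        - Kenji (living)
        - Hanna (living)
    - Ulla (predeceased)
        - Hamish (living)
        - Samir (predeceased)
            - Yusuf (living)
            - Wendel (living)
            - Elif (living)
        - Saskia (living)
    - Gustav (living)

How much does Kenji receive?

Kenji receives £354,000.

The spouse counts as an additional share at the children's level, so there are 7 primary shares of £1,062,000. Ruthie takes one such share (£1,062,000).
The children's combined portion (£6,372,000) is divided into 6 shares of £1,062,000: Anna, Liora, and Gustav each take £1,062,000; Freya's £1,062,000 share passes to Freya's issue; Hector's £1,062,000 share passes to Hector's issue; Ulla's £1,062,000 share passes to Ulla's issue.
Freya's share (£1,062,000) is divided into 2 shares of £531,000: Bertrand and Erik each take £531,000.
Hector's share (£1,062,000) is divided into 3 shares of £354,000: Ilse, Kenji, and Hanna each take £354,000.
Ulla's share (£1,062,000) is divided into 3 shares of £354,000: Hamish and Saskia each take £354,000; Samir's £354,000 share passes to Samir's issue.
Samir's share (£354,000) is divided into 3 shares of £118,000: Yusuf, Wendel, and Elif each take £118,000.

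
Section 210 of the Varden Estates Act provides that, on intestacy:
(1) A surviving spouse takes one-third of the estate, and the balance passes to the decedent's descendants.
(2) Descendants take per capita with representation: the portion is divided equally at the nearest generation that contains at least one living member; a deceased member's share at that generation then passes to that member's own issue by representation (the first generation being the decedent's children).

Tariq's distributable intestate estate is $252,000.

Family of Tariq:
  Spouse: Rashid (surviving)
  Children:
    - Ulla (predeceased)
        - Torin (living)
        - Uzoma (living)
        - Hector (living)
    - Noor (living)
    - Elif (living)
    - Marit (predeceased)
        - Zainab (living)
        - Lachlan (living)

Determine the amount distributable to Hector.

Rashid takes one-third of $252,000 = $84,000. The remaining $168,000 passes to the descendants.
The descendants' portion ($168,000) is divided into 4 shares of $42,000: Noor and Elif each take $42,000; Ulla's $42,000 share passes to Ulla's issue; Marit's $42,000 share passes to Marit's issue.
Ulla's share ($42,000) is divided into 3 shares of $14,000: Torin, Uzoma, and Hector each take $14,000.
Marit's share ($42,000) is divided into 2 shares of $21,000: Zainab and Lachlan each take $21,000.

Hector receives $14,000.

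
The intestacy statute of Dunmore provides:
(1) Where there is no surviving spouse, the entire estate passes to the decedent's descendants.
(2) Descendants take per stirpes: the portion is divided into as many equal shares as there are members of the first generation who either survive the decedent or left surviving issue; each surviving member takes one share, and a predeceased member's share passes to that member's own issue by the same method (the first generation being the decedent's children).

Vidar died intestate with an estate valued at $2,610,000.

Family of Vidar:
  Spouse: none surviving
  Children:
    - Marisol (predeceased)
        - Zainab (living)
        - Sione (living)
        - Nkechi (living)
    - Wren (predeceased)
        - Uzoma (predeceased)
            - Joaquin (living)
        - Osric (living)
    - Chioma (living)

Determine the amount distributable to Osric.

Osric receives $435,000.

The entire $2,610,000 passes to the descendants.
That amount ($2,610,000) is divided into 3 shares of $870,000: Chioma takes $870,000; Marisol's $870,000 share passes to Marisol's issue; Wren's $870,000 share passes to Wren's issue.
Marisol's share ($870,000) is divided into 3 shares of $290,000: Zainab, Sione, and Nkechi each take $290,000.
Wren's share ($870,000) is divided into 2 shares of $435,000: Osric takes $435,000; Uzoma's $435,000 share passes to Uzoma's issue.
Uzoma's share ($435,000) passes entirely to Joaquin.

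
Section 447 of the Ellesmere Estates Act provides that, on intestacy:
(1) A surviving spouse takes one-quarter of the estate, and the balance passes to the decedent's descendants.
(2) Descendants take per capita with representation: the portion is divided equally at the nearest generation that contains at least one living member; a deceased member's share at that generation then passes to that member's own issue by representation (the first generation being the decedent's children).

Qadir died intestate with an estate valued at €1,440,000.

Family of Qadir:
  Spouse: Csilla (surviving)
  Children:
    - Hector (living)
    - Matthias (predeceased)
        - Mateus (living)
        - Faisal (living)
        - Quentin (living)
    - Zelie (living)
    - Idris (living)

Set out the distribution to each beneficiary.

Csilla: €360,000; Hector: €270,000; Mateus: €90,000; Faisal: €90,000; Quentin: €90,000; Zelie: €270,000; Idris: €270,000

Csilla takes one-quarter of €1,440,000 = €360,000. The remaining €1,080,000 passes to the descendants.
The descendants' portion (€1,080,000) is divided into 4 shares of €270,000: Hector, Zelie, and Idris each take €270,000; Matthias's €270,000 share passes to Matthias's issue.
Matthias's share (€270,000) is divided into 3 shares of €90,000: Mateus, Faisal, and Quentin each take €90,000.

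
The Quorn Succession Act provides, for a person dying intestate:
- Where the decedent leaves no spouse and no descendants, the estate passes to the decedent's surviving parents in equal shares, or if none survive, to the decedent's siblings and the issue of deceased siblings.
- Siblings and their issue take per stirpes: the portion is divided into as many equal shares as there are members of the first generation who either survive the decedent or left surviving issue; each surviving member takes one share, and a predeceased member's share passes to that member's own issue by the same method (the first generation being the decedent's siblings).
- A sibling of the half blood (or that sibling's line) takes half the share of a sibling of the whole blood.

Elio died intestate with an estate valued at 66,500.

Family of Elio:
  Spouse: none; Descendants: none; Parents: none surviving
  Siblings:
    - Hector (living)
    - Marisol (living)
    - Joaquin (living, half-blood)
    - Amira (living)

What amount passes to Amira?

Amira receives 19,000.

The entire 66,500 passes to the siblings and their issue.
Counting each half-blood sibling's line as half a unit, there are 7/2 units in 66,500, so one unit is 19,000. Whole-blood lines (Hector, Marisol, and Amira) take 19,000 each; half-blood lines (Joaquin) take 9,500 each.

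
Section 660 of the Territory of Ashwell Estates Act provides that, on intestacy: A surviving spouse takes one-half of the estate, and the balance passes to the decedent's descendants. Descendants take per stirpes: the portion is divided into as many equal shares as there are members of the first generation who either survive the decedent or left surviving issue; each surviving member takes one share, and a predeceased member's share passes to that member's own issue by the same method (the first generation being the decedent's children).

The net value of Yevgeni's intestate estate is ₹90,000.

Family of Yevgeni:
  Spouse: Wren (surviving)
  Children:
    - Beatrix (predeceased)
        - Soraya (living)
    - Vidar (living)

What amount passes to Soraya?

Soraya receives ₹22,500.

Wren takes one-half of ₹90,000 = ₹45,000. The remaining ₹45,000 passes to the descendants.
The descendants' portion (₹45,000) is divided into 2 shares of ₹22,500: Vidar takes ₹22,500; Beatrix's ₹22,500 share passes to Beatrix's issue.
Beatrix's share (₹22,500) passes entirely to Soraya.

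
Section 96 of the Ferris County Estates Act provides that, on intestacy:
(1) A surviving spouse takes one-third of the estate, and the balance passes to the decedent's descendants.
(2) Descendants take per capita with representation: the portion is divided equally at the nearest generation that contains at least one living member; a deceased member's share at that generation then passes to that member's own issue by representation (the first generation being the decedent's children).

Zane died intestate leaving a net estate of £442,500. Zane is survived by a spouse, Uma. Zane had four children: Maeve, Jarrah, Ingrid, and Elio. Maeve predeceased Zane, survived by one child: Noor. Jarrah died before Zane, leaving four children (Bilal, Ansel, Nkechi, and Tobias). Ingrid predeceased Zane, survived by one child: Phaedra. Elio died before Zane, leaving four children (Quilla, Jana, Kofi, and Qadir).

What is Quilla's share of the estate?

Quilla receives £29,500.

Uma takes one-third of £442,500 = £147,500. The remaining £295,000 passes to the descendants.
No child survives, so the initial division is made at the grandchildren's generation.
The descendants' portion (£295,000) is divided into 10 shares of £29,500: Noor, Bilal, Ansel, Nkechi, Tobias, Phaedra, Quilla, Jana, Kofi, and Qadir each take £29,500.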